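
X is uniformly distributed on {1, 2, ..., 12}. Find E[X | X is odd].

Given X is odd, X is equally likely to be any of {1, 3, 5, 7, 9, 11}.
E[X | X is odd] = (1 + 3 + 5 + 7 + 9 + 11) / 6 = 6.

6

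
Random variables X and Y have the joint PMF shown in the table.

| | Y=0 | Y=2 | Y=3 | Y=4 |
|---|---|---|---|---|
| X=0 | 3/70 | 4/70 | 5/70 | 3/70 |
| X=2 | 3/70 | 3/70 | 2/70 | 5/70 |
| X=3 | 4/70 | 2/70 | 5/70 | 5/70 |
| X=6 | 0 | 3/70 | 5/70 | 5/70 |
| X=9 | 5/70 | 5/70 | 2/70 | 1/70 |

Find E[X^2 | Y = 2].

P(Y = 2) = 17/70.
Σ X^2·P over the event = 0·(4/70) + 4·(3/70) + 9·(2/70) + 36·(3/70) + 81·(5/70) = 543/70.
E[X^2 | Y = 2] = (543/70) / (17/70) = 543/17.

543/17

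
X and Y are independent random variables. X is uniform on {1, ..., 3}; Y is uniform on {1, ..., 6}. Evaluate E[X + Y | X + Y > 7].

25/3

Outcomes with X + Y > 7: (2,6), (3,5), (3,6), each with probability 1/18.
E[X + Y | X + Y > 7] = (8 + 8 + 9) / 3 = 25/3.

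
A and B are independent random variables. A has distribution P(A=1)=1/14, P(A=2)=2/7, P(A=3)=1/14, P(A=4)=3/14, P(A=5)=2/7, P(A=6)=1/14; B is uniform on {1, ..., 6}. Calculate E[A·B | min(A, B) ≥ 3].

41/2

P(min(A, B) ≥ 3) = 3/7.
Summing AB·P(x,y) over outcomes with min(A, B) ≥ 3 gives 123/14.
E[A·B | min(A, B) ≥ 3] = (123/14) / (3/7) = 41/2.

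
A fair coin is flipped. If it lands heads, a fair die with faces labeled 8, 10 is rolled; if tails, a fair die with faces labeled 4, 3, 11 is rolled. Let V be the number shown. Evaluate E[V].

15/2

E[V | heads] = (8+10)/2 = 9.
E[V | tails] = (4+3+11)/3 = 6.
E[V] = (1/2)·(9) + (1/2)·(6) = 15/2.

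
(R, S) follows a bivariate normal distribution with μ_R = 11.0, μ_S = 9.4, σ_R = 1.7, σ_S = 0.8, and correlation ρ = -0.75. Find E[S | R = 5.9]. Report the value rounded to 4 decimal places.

The regression of S on R has slope ρ·σ_S/σ_R and passes through (μ_R, μ_S).
E[S | R=5.9] = 9.4 + (-0.75)·(0.8/1.7)·(5.9 − (11.0)) = 9.4 + (-0.35294)·(-5.1) = 11.2000.

11.2000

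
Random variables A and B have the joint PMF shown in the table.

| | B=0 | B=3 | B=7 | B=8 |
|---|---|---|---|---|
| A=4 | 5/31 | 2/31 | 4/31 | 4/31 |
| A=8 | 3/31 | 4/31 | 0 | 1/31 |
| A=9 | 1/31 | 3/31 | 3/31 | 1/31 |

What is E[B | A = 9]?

19/4

P(A = 9) = 8/31.
Summing B·P(A=x,B=y) over the conditioning event gives 38/31.
E[B | A = 9] = (38/31) / (8/31) = 19/4.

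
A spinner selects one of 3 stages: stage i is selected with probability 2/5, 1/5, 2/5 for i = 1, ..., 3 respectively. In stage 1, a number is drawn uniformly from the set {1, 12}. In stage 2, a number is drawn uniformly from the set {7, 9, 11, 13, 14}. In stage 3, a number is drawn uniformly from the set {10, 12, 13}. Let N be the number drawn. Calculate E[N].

707/75

E[N | stage 1] = (1+12)/2 = 13/2.
E[N | stage 2] = (7+9+11+13+14)/5 = 54/5.
E[N | stage 3] = (10+12+13)/3 = 35/3.
By the law of total expectation,
E[N] = (2/5)·(13/2) + (1/5)·(54/5) + (2/5)·(35/3) = 707/75.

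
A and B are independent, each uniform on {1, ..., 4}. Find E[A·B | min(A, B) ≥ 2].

Outcomes with min(A, B) ≥ 2: (2,2), (2,3), (2,4), (3,2), (3,3), (3,4), (4,2), (4,3), (4,4), each with probability 1/16.
E[A·B | min(A, B) ≥ 2] = (4 + 6 + 8 + 6 + 9 + 12 + 8 + 12 + 16) / 9 = 9.

9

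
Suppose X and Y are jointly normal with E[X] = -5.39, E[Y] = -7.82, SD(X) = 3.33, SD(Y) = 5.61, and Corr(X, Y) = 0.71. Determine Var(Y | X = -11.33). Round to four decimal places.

For a bivariate normal, Var(Y | X=x) = σ_Y²(1 − ρ²).
Var(Y | X=-11.33) = (5.61)²·(1 − (0.71)²) = 31.4721·0.4959 = 15.6070.

15.6070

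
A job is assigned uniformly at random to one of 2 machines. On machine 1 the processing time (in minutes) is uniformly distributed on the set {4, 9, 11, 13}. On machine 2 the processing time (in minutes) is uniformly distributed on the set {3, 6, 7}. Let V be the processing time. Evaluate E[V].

E[V | machine 1] = (4+9+11+13)/4 = 37/4.
E[V | machine 2] = (3+6+7)/3 = 16/3.
By the law of total expectation,
E[V] = (1/2)·(37/4) + (1/2)·(16/3) = 175/24.

175/24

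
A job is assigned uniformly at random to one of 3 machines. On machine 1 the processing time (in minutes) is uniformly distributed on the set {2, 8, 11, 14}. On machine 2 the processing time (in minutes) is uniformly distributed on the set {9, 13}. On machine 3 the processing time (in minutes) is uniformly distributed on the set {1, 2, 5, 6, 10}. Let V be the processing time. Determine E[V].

491/60

E[V | machine 1] = (2+8+11+14)/4 = 35/4.
E[V | machine 2] = (9+13)/2 = 11.
E[V | machine 3] = (1+2+5+6+10)/5 = 24/5.
E[V] = (1/3)·(35/4) + (1/3)·(11) + (1/3)·(24/5) = 491/60.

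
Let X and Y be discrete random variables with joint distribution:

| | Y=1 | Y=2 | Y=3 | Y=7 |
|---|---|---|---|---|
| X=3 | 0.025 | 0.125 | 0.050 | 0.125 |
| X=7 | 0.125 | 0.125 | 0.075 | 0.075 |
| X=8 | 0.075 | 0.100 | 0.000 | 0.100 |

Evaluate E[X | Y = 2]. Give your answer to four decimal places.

5.8571

P(Y = 2) = 0.350.
Summing X·P(X=x,Y=y) over the conditioning event gives 2.050.
E[X | Y = 2] = (2.050) / (0.350) = 5.8571.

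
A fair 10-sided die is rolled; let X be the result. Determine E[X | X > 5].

Given X > 5, X is equally likely to be any of {6, 7, 8, 9, 10}.
E[X | X > 5] = (6 + 7 + 8 + 9 + 10) / 5 = 8.

8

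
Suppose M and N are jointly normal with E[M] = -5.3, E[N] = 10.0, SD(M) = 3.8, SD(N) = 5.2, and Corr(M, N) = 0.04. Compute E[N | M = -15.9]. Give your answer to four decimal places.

For a bivariate normal, E[N | M=x] = μ_N + ρ·(σ_N/σ_M)·(x − μ_M).
E[N | M=-15.9] = 10.0 + (0.04)·(5.2/3.8)·(-15.9 − (-5.3)) = 10.0 + (0.054737)·(-10.6) = 9.4198.

9.4198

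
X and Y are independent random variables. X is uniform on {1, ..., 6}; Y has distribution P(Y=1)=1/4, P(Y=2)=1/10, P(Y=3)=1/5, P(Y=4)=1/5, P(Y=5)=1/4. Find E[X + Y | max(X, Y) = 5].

P(max(X, Y) = 5) = 1/3.
Summing (X+Y)·P(x,y) over outcomes with max(X, Y) = 5 gives 13/5.
E[X + Y | max(X, Y) = 5] = (13/5) / (1/3) = 39/5.

39/5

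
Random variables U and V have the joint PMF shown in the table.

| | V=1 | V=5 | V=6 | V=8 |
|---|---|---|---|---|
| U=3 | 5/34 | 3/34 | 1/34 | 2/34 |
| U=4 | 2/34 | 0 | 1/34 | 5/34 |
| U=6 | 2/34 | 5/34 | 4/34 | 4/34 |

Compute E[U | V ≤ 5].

74/17

P(V ≤ 5) = 1/2.
Σ U·P over the event = 3·(5/34) + 3·(3/34) + 4·(2/34) + 6·(2/34) + 6·(5/34) = 37/17.
E[U | V ≤ 5] = (37/17) / (1/2) = 74/17.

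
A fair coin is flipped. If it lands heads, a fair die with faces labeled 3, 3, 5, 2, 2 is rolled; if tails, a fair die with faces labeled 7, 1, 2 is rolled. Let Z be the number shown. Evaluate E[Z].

E[Z | heads] = (3+3+5+2+2)/5 = 3.
E[Z | tails] = (7+1+2)/3 = 10/3.
By the law of total expectation,
E[Z] = (1/2)·(3) + (1/2)·(10/3) = 19/6.

19/6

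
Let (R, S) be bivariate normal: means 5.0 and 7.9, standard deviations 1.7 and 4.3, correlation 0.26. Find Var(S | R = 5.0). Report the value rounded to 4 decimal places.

Var(S | R=x) = (1 − ρ²)·σ_S².
Var(S | R=5.0) = (4.3)²·(1 − (0.26)²) = 18.49·0.9324 = 17.2401.

17.2401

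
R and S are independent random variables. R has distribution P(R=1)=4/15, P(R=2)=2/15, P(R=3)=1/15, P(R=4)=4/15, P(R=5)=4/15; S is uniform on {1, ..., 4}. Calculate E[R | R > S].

P(R > S) = 8/15.
Summing R·P(x,y) over outcomes with R > S gives 23/10.
E[R | R > S] = (23/10) / (8/15) = 69/16.

69/16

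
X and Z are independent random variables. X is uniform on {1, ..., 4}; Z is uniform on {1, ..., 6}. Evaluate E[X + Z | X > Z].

5

Outcomes with X > Z: (2,1), (3,1), (3,2), (4,1), (4,2), (4,3), each with probability 1/24.
E[X + Z | X > Z] = (3 + 4 + 5 + 5 + 6 + 7) / 6 = 5.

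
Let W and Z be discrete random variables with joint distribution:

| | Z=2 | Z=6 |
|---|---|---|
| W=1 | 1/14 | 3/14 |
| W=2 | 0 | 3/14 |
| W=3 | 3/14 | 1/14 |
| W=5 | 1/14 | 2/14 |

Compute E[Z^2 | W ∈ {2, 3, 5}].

P(W ∈ {2, 3, 5}) = 5/7.
Σ Z^2·P over the event = 36·(3/14) + 4·(3/14) + 36·(1/14) + 4·(1/14) + 36·(2/14) = 116/7.
E[Z^2 | W ∈ {2, 3, 5}] = (116/7) / (5/7) = 116/5.

116/5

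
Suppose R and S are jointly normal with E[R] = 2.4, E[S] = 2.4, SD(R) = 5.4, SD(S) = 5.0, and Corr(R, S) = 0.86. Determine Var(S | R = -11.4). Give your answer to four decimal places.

6.5100

For a bivariate normal, Var(S | R=x) = σ_S²(1 − ρ²).
Var(S | R=-11.4) = (5.0)²·(1 − (0.86)²) = 25·0.2604 = 6.5100.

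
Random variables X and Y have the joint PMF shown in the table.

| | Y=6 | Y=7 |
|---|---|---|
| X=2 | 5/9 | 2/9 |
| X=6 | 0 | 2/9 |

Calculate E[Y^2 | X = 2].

278/7

P(X = 2) = 7/9.
Σ Y^2·P over the event = 36·(5/9) + 49·(2/9) = 278/9.
E[Y^2 | X = 2] = (278/9) / (7/9) = 278/7.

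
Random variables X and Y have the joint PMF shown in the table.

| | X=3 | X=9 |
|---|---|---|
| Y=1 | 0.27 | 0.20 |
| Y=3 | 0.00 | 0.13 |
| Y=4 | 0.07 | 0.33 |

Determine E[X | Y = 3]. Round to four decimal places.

9.0000

P(Y = 3) = 0.13.
Summing X·P(X=x,Y=y) over the conditioning event gives 1.17.
E[X | Y = 3] = (1.17) / (0.13) = 9.0000.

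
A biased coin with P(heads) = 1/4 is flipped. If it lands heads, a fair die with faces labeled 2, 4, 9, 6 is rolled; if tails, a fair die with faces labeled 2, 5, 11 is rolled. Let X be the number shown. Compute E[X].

93/16

E[X | heads] = (2+4+9+6)/4 = 21/4.
E[X | tails] = (2+5+11)/3 = 6.
E[X] = (1/4)·(21/4) + (3/4)·(6) = 93/16.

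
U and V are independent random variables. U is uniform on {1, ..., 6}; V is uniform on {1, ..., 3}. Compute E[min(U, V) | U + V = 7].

2

Outcomes with U + V = 7: (4,3), (5,2), (6,1), each with probability 1/18.
E[min(U, V) | U + V = 7] = (3 + 2 + 1) / 3 = 2.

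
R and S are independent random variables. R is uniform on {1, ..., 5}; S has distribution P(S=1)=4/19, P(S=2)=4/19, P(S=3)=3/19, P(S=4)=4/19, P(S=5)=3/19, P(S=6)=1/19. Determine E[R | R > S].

151/38

P(R > S) = 2/5.
Summing R·P(x,y) over outcomes with R > S gives 151/95.
E[R | R > S] = (151/95) / (2/5) = 151/38.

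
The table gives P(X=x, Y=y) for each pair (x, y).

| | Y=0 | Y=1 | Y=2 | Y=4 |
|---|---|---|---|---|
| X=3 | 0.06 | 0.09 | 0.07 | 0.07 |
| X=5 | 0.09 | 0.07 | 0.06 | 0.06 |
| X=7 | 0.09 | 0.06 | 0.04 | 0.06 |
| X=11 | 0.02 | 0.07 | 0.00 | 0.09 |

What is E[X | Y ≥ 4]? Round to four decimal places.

P(Y ≥ 4) = 0.28.
Σ X·P over the event = 3·(0.07) + 5·(0.06) + 7·(0.06) + 11·(0.09) = 1.92.
E[X | Y ≥ 4] = (1.92) / (0.28) = 6.8571.

6.8571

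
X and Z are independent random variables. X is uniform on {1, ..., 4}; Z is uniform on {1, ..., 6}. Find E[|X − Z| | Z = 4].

3/2

P(Z = 4) = 1/6.
Summing |X−Z|·P(x,y) over outcomes with Z = 4 gives 1/4.
E[|X − Z| | Z = 4] = (1/4) / (1/6) = 3/2.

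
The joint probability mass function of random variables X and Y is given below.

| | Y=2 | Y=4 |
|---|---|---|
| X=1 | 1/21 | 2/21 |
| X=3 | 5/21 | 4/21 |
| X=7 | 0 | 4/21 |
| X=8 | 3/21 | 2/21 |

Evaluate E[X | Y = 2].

40/9

P(Y = 2) = 3/7.
Σ X·P over the event = 1·(1/21) + 3·(5/21) + 8·(3/21) = 40/21.
E[X | Y = 2] = (40/21) / (3/7) = 40/9.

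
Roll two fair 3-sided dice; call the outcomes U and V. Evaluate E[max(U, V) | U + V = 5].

3

P(U + V = 5) = 2/9.
Summing max(U,V)·P(x,y) over outcomes with U + V = 5 gives 2/3.
E[max(U, V) | U + V = 5] = (2/3) / (2/9) = 3.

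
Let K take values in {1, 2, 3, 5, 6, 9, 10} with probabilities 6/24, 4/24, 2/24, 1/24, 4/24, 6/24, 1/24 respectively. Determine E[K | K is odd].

P(K is odd) = 5/8.
Σ over the event: 1·1/4 + 3·1/12 + 5·1/24 + 9·1/4 = 71/24.
E[K | K is odd] = (71/24) / (5/8) = 71/15.

71/15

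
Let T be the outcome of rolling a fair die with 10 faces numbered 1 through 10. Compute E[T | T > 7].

Given T > 7, T is equally likely to be any of {8, 9, 10}.
E[T | T > 7] = (8 + 9 + 10) / 3 = 9.

9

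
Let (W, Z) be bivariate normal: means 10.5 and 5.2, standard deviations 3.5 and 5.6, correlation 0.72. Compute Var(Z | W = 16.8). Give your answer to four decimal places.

15.1030

The conditional variance in a bivariate normal is σ_Z²(1 − ρ²), independent of x.
Var(Z | W=16.8) = (5.6)²·(1 − (0.72)²) = 31.36·0.4816 = 15.1030.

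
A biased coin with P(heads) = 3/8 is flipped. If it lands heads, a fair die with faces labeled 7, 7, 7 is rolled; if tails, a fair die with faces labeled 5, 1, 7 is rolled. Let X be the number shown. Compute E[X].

16/3

E[X | heads] = (7+7+7)/3 = 7.
E[X | tails] = (5+1+7)/3 = 13/3.
E[X] = (3/8)·(7) + (5/8)·(13/3) = 16/3.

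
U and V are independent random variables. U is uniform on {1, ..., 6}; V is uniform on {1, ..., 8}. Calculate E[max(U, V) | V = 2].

11/3

Outcomes with V = 2: (1,2), (2,2), (3,2), (4,2), (5,2), (6,2), each with probability 1/48.
E[max(U, V) | V = 2] = (2 + 2 + 3 + 4 + 5 + 6) / 6 = 11/3.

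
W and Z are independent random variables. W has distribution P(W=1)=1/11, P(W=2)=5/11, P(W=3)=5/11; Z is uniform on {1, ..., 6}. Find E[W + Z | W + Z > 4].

P(W + Z > 4) = 8/11.
Summing (W+Z)·P(x,y) over outcomes with W + Z > 4 gives 323/66.
E[W + Z | W + Z > 4] = (323/66) / (8/11) = 323/48.

323/48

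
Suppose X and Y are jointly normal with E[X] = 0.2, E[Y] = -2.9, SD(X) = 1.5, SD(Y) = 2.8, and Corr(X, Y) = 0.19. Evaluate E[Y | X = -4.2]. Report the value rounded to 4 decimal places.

-4.4605

E[Y | X=x] = μ_Y + ρ(σ_Y/σ_X)(x − μ_X) for jointly normal variables.
E[Y | X=-4.2] = -2.9 + (0.19)·(2.8/1.5)·(-4.2 − (0.2)) = -2.9 + (0.35467)·(-4.4) = -4.4605.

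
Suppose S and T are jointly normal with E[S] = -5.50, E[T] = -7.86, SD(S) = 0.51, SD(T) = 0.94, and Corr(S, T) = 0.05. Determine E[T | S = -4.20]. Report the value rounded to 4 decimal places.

For a bivariate normal, E[T | S=x] = μ_T + ρ·(σ_T/σ_S)·(x − μ_S).
E[T | S=-4.20] = -7.86 + (0.05)·(0.94/0.51)·(-4.20 − (-5.50)) = -7.86 + (0.092157)·(1.3) = -7.7402.

-7.7402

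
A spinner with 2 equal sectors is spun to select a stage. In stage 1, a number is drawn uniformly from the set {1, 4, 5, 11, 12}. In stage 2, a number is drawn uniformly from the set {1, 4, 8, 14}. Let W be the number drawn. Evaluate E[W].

E[W | stage 1] = (1+4+5+11+12)/5 = 33/5.
E[W | stage 2] = (1+4+8+14)/4 = 27/4.
By the law of total expectation,
E[W] = (1/2)·(33/5) + (1/2)·(27/4) = 267/40.

267/40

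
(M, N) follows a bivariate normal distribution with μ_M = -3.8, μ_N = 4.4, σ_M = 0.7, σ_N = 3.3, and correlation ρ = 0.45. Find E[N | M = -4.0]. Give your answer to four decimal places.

3.9757

E[N | M=x] = μ_N + ρ(σ_N/σ_M)(x − μ_M) for jointly normal variables.
E[N | M=-4.0] = 4.4 + (0.45)·(3.3/0.7)·(-4.0 − (-3.8)) = 4.4 + (2.1214)·(-0.2) = 3.9757.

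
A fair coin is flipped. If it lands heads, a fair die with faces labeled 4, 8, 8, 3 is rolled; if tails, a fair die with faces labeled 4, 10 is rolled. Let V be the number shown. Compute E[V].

E[V | heads] = (4+8+8+3)/4 = 23/4.
E[V | tails] = (4+10)/2 = 7.
E[V] = (1/2)·(23/4) + (1/2)·(7) = 51/8.

51/8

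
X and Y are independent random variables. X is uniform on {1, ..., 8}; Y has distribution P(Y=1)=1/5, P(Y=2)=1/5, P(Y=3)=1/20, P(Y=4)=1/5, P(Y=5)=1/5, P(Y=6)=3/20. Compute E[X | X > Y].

P(X > Y) = 91/160.
Summing X·P(x,y) over outcomes with X > Y gives 107/32.
E[X | X > Y] = (107/32) / (91/160) = 535/91.

535/91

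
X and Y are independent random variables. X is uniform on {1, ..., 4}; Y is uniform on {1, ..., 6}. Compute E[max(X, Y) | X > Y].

10/3

Outcomes with X > Y: (2,1), (3,1), (3,2), (4,1), (4,2), (4,3), each with probability 1/24.
E[max(X, Y) | X > Y] = (2 + 3 + 3 + 4 + 4 + 4) / 6 = 10/3.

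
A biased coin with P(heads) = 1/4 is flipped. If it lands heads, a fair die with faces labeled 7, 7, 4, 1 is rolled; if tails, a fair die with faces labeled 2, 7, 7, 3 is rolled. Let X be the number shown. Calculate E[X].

19/4

E[X | heads] = (7+7+4+1)/4 = 19/4.
E[X | tails] = (2+7+7+3)/4 = 19/4.
By the law of total expectation,
E[X] = (1/4)·(19/4) + (3/4)·(19/4) = 19/4.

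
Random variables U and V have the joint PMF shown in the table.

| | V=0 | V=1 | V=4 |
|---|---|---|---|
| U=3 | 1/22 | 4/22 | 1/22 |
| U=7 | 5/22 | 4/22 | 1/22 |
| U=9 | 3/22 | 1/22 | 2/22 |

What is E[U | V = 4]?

7

P(V = 4) = 2/11.
Σ U·P over the event = 3·(1/22) + 7·(1/22) + 9·(2/22) = 14/11.
E[U | V = 4] = (14/11) / (2/11) = 7.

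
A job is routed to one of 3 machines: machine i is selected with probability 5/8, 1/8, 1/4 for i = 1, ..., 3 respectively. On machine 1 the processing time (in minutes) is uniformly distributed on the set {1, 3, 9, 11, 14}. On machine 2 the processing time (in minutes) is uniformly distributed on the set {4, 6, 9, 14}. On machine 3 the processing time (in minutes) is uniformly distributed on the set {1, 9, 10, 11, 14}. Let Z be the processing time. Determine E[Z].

E[Z | machine 1] = (1+3+9+11+14)/5 = 38/5.
E[Z | machine 2] = (4+6+9+14)/4 = 33/4.
E[Z | machine 3] = (1+9+10+11+14)/5 = 9.
E[Z] = (5/8)·(38/5) + (1/8)·(33/4) + (1/4)·(9) = 257/32.

257/32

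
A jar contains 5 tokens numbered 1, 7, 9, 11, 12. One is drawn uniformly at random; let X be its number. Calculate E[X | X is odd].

P(X is odd) = 4/5.
Σ over the event: 1·1/5 + 7·1/5 + 9·1/5 + 11·1/5 = 28/5.
E[X | X is odd] = (28/5) / (4/5) = 7.

7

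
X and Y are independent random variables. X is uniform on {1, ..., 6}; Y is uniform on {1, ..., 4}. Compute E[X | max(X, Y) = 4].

22/7

P(max(X, Y) = 4) = 7/24.
Summing X·P(x,y) over outcomes with max(X, Y) = 4 gives 11/12.
E[X | max(X, Y) = 4] = (11/12) / (7/24) = 22/7.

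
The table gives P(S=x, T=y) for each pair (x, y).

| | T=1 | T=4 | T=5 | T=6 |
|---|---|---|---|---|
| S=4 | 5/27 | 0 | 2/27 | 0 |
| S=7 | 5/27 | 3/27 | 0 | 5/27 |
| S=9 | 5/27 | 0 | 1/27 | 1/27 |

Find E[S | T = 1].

20/3

P(T = 1) = 5/9.
Σ S·P over the event = 4·(5/27) + 7·(5/27) + 9·(5/27) = 100/27.
E[S | T = 1] = (100/27) / (5/9) = 20/3.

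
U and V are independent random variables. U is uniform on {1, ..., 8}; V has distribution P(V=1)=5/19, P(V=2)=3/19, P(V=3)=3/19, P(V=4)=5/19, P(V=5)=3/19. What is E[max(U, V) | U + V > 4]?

P(U + V > 4) = 16/19.
Summing max(U,V)·P(x,y) over outcomes with U + V > 4 gives 705/152.
E[max(U, V) | U + V > 4] = (705/152) / (16/19) = 705/128.

705/128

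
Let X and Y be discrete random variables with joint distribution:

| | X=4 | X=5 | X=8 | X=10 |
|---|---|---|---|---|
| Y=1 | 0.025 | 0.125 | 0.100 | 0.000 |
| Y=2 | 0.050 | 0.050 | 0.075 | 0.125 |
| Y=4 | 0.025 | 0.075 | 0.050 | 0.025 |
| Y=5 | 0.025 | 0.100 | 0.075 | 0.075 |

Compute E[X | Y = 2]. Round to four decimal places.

7.6667

P(Y = 2) = 0.300.
Σ X·P over the event = 4·(0.050) + 5·(0.050) + 8·(0.075) + 10·(0.125) = 2.300.
E[X | Y = 2] = (2.300) / (0.300) = 7.6667.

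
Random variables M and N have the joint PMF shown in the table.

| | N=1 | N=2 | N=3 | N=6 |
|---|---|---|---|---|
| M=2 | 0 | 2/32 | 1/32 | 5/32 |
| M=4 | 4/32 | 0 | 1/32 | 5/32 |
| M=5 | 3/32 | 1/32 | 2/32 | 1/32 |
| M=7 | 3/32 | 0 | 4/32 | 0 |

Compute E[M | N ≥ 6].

35/11

P(N ≥ 6) = 11/32.
Σ M·P over the event = 2·(5/32) + 4·(5/32) + 5·(1/32) = 35/32.
E[M | N ≥ 6] = (35/32) / (11/32) = 35/11.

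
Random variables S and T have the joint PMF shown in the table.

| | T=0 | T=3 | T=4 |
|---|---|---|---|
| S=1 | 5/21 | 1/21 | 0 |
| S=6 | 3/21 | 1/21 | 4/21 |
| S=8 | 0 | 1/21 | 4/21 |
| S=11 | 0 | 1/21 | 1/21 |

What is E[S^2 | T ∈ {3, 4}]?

P(T ∈ {3, 4}) = 13/21.
Σ S^2·P over the event = 1·(1/21) + 36·(1/21) + 36·(4/21) + 64·(1/21) + 64·(4/21) + 121·(1/21) + 121·(1/21) = 743/21.
E[S^2 | T ∈ {3, 4}] = (743/21) / (13/21) = 743/13.

743/13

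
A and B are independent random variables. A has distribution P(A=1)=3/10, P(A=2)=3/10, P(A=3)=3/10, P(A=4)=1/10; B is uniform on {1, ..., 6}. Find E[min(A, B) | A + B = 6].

2

P(A + B = 6) = 1/6.
Summing min(A,B)·P(x,y) over outcomes with A + B = 6 gives 1/3.
E[min(A, B) | A + B = 6] = (1/3) / (1/6) = 2.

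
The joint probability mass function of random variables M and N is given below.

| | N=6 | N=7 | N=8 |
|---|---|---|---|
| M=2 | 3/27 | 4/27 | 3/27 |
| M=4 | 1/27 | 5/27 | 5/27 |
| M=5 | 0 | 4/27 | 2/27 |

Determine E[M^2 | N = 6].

7

P(N = 6) = 4/27.
Σ M^2·P over the event = 4·(3/27) + 16·(1/27) = 28/27.
E[M^2 | N = 6] = (28/27) / (4/27) = 7.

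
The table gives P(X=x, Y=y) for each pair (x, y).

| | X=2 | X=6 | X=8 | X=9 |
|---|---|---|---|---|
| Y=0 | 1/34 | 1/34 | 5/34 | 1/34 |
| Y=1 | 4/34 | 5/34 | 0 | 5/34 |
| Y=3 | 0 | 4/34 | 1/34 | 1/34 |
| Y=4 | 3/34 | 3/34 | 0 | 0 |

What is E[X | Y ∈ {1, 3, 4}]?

74/13

P(Y ∈ {1, 3, 4}) = 13/17.
Σ X·P over the event = 2·(4/34) + 2·(3/34) + 6·(5/34) + 6·(4/34) + 6·(3/34) + 8·(1/34) + 9·(5/34) + 9·(1/34) = 74/17.
E[X | Y ∈ {1, 3, 4}] = (74/17) / (13/17) = 74/13.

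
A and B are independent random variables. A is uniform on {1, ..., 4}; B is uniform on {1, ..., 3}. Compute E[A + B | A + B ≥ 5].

17/3

P(A + B ≥ 5) = 1/2.
Summing (A+B)·P(x,y) over outcomes with A + B ≥ 5 gives 17/6.
E[A + B | A + B ≥ 5] = (17/6) / (1/2) = 17/3.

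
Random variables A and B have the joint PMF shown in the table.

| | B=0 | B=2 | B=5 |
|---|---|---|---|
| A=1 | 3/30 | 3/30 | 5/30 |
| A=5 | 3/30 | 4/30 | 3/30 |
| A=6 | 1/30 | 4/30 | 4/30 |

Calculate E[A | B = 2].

47/11

P(B = 2) = 11/30.
Σ A·P over the event = 1·(3/30) + 5·(4/30) + 6·(4/30) = 47/30.
E[A | B = 2] = (47/30) / (11/30) = 47/11.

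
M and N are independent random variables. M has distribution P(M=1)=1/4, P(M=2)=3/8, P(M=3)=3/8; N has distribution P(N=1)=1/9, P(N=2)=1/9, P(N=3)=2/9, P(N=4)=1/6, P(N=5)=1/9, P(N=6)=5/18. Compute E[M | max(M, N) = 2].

7/4

P(max(M, N) = 2) = 1/9.
Summing M·P(x,y) over outcomes with max(M, N) = 2 gives 7/36.
E[M | max(M, N) = 2] = (7/36) / (1/9) = 7/4.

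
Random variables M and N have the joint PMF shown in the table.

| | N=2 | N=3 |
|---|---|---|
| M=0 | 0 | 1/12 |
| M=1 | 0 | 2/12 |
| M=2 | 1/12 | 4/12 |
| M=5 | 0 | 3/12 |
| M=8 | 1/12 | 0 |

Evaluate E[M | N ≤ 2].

5

P(N ≤ 2) = 1/6.
Σ M·P over the event = 2·(1/12) + 8·(1/12) = 5/6.
E[M | N ≤ 2] = (5/6) / (1/6) = 5.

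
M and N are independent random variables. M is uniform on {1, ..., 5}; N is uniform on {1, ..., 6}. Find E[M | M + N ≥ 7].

11/3

P(M + N ≥ 7) = 1/2.
Summing M·P(x,y) over outcomes with M + N ≥ 7 gives 11/6.
E[M | M + N ≥ 7] = (11/6) / (1/2) = 11/3.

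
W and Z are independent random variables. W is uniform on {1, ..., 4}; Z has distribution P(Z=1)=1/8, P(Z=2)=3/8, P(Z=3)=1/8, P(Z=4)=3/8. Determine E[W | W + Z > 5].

P(W + Z > 5) = 7/16.
Summing W·P(x,y) over outcomes with W + Z > 5 gives 23/16.
E[W | W + Z > 5] = (23/16) / (7/16) = 23/7.

23/7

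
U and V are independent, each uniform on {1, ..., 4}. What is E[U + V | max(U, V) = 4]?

44/7

Outcomes with max(U, V) = 4: (1,4), (2,4), (3,4), (4,1), (4,2), (4,3), (4,4), each with probability 1/16.
E[U + V | max(U, V) = 4] = (5 + 6 + 7 + 5 + 6 + 7 + 8) / 7 = 44/7.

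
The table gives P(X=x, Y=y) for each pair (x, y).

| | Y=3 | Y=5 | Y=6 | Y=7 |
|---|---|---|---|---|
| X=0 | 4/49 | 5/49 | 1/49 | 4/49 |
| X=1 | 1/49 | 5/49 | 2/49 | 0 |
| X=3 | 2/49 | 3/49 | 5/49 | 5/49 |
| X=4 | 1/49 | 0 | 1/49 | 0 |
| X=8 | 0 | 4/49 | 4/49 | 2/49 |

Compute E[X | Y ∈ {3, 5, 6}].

55/19

P(Y ∈ {3, 5, 6}) = 38/49.
Summing X·P(X=x,Y=y) over the conditioning event gives 110/49.
E[X | Y ∈ {3, 5, 6}] = (110/49) / (38/49) = 55/19.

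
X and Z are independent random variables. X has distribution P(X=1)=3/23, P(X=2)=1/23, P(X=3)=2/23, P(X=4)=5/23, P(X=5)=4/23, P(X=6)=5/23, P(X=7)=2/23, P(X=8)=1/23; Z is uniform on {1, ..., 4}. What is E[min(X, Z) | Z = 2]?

43/23

P(Z = 2) = 1/4.
Summing min(X,Z)·P(x,y) over outcomes with Z = 2 gives 43/92.
E[min(X, Z) | Z = 2] = (43/92) / (1/4) = 43/23.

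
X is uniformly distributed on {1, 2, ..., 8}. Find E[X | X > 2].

11/2

Given X > 2, X is equally likely to be any of {3, 4, 5, 6, 7, 8}.
E[X | X > 2] = (3 + 4 + 5 + 6 + 7 + 8) / 6 = 11/2.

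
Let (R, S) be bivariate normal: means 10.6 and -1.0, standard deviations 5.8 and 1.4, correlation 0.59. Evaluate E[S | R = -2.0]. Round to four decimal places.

For a bivariate normal, E[S | R=x] = μ_S + ρ·(σ_S/σ_R)·(x − μ_R).
E[S | R=-2.0] = -1.0 + (0.59)·(1.4/5.8)·(-2.0 − (10.6)) = -1.0 + (0.14241)·(-12.6) = -2.7944.

-2.7944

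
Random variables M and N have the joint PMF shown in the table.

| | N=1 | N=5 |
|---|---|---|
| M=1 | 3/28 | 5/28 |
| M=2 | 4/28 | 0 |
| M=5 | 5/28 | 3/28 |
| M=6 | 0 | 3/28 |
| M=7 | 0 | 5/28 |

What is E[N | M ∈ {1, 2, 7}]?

57/17

P(M ∈ {1, 2, 7}) = 17/28.
Summing N·P(M=x,N=y) over the conditioning event gives 57/28.
E[N | M ∈ {1, 2, 7}] = (57/28) / (17/28) = 57/17.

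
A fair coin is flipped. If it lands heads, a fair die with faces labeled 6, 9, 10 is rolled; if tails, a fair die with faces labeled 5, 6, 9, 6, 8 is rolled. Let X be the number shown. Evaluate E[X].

E[X | heads] = (6+9+10)/3 = 25/3.
E[X | tails] = (5+6+9+6+8)/5 = 34/5.
By the law of total expectation,
E[X] = (1/2)·(25/3) + (1/2)·(34/5) = 227/30.

227/30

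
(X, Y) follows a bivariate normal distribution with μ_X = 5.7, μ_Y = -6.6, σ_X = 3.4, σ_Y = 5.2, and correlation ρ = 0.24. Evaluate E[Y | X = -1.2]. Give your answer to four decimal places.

-9.1327

The regression of Y on X has slope ρ·σ_Y/σ_X and passes through (μ_X, μ_Y).
E[Y | X=-1.2] = -6.6 + (0.24)·(5.2/3.4)·(-1.2 − (5.7)) = -6.6 + (0.36706)·(-6.9) = -9.1327.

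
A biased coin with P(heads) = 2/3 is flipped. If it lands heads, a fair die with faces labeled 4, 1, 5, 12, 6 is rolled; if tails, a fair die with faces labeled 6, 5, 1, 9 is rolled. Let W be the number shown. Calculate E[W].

E[W | heads] = (4+1+5+12+6)/5 = 28/5.
E[W | tails] = (6+5+1+9)/4 = 21/4.
E[W] = (2/3)·(28/5) + (1/3)·(21/4) = 329/60.

329/60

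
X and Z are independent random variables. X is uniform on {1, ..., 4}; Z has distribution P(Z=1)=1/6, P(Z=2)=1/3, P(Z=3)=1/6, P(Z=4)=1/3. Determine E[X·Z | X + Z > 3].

P(X + Z > 3) = 5/6.
Summing XZ·P(x,y) over outcomes with X + Z > 3 gives 51/8.
E[X·Z | X + Z > 3] = (51/8) / (5/6) = 153/20.

153/20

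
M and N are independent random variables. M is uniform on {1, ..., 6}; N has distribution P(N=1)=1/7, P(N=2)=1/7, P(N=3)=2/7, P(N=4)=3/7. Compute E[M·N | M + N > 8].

P(M + N > 8) = 4/21.
Summing MN·P(x,y) over outcomes with M + N > 8 gives 4.
E[M·N | M + N > 8] = (4) / (4/21) = 21.

21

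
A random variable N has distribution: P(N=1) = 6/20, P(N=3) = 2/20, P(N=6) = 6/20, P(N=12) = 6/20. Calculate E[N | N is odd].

3/2

P(N is odd) = 2/5.
Σ over the event: 1·3/10 + 3·1/10 = 3/5.
E[N | N is odd] = (3/5) / (2/5) = 3/2.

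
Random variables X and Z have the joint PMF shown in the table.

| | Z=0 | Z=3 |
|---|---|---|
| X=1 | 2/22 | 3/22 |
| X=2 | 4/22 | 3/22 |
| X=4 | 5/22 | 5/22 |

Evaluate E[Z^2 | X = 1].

27/5

P(X = 1) = 5/22.
Σ Z^2·P over the event = 0·(2/22) + 9·(3/22) = 27/22.
E[Z^2 | X = 1] = (27/22) / (5/22) = 27/5.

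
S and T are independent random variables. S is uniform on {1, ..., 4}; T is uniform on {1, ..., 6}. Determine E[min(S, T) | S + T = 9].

7/2

P(S + T = 9) = 1/12.
Summing min(S,T)·P(x,y) over outcomes with S + T = 9 gives 7/24.
E[min(S, T) | S + T = 9] = (7/24) / (1/12) = 7/2.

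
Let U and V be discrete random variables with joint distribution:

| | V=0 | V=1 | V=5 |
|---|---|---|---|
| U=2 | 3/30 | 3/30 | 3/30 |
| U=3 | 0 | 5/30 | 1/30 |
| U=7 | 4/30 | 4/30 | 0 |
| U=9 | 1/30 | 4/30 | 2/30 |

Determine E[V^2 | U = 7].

1/2

P(U = 7) = 4/15.
Summing V^2·P(U=x,V=y) over the conditioning event gives 2/15.
E[V^2 | U = 7] = (2/15) / (4/15) = 1/2.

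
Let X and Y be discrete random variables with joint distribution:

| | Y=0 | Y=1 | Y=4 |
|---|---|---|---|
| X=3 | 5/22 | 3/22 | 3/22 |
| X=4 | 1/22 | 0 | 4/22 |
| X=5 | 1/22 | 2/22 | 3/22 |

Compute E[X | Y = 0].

P(Y = 0) = 7/22.
Σ X·P over the event = 3·(5/22) + 4·(1/22) + 5·(1/22) = 12/11.
E[X | Y = 0] = (12/11) / (7/22) = 24/7.

24/7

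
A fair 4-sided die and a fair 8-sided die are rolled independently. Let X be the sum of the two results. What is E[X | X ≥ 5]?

102/13

P(X ≥ 5) = 13/16.
Σ over the event: 5·1/8 + 6·1/8 + 7·1/8 + 8·1/8 + 9·1/8 + 10·3/32 + 11·1/16 + 12·1/32 = 51/8.
E[X | X ≥ 5] = (51/8) / (13/16) = 102/13.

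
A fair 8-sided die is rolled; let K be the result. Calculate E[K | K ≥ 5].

Given K ≥ 5, K is equally likely to be any of {5, 6, 7, 8}.
E[K | K ≥ 5] = (5 + 6 + 7 + 8) / 4 = 13/2.

13/2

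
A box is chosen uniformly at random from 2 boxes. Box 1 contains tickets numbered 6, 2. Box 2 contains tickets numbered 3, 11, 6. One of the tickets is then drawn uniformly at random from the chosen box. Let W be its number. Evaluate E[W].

16/3

E[W | box 1] = (6+2)/2 = 4.
E[W | box 2] = (3+11+6)/3 = 20/3.
By the law of total expectation,
E[W] = (1/2)·(4) + (1/2)·(20/3) = 16/3.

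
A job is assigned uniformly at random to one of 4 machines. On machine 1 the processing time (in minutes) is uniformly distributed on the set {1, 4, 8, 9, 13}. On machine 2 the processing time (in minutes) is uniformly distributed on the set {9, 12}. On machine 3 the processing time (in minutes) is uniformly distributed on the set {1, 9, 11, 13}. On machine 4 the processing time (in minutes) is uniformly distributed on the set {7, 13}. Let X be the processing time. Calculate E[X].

9

E[X | machine 1] = (1+4+8+9+13)/5 = 7.
E[X | machine 2] = (9+12)/2 = 21/2.
E[X | machine 3] = (1+9+11+13)/4 = 17/2.
E[X | machine 4] = (7+13)/2 = 10.
By the law of total expectation,
E[X] = (1/4)·(7) + (1/4)·(21/2) + (1/4)·(17/2) + (1/4)·(10) = 9.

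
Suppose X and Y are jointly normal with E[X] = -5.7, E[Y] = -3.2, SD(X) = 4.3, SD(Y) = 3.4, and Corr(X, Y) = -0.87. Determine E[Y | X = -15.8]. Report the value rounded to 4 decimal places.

3.7479

The regression of Y on X has slope ρ·σ_Y/σ_X and passes through (μ_X, μ_Y).
E[Y | X=-15.8] = -3.2 + (-0.87)·(3.4/4.3)·(-15.8 − (-5.7)) = -3.2 + (-0.68791)·(-10.1) = 3.7479.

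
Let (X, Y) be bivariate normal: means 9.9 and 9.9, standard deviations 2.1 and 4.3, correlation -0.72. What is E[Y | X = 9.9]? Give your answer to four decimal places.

For a bivariate normal, E[Y | X=x] = μ_Y + ρ·(σ_Y/σ_X)·(x − μ_X).
E[Y | X=9.9] = 9.9 + (-0.72)·(4.3/2.1)·(9.9 − (9.9)) = 9.9 + (-1.4743)·(0) = 9.9000.

9.9000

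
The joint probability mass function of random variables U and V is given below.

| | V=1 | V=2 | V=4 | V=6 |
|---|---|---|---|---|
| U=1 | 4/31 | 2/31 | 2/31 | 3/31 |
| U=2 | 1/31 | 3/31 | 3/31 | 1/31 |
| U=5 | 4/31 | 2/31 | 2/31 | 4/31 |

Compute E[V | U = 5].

P(U = 5) = 12/31.
Σ V·P over the event = 1·(4/31) + 2·(2/31) + 4·(2/31) + 6·(4/31) = 40/31.
E[V | U = 5] = (40/31) / (12/31) = 10/3.

10/3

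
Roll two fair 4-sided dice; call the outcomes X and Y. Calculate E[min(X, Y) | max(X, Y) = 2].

Outcomes with max(X, Y) = 2: (1,2), (2,1), (2,2), each with probability 1/16.
E[min(X, Y) | max(X, Y) = 2] = (1 + 1 + 2) / 3 = 4/3.

4/3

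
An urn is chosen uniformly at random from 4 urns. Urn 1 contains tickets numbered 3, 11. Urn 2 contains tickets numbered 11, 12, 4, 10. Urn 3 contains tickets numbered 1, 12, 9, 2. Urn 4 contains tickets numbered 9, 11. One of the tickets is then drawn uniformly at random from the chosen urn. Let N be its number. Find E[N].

E[N | urn 1] = (3+11)/2 = 7.
E[N | urn 2] = (11+12+4+10)/4 = 37/4.
E[N | urn 3] = (1+12+9+2)/4 = 6.
E[N | urn 4] = (9+11)/2 = 10.
By the law of total expectation,
E[N] = (1/4)·(7) + (1/4)·(37/4) + (1/4)·(6) + (1/4)·(10) = 129/16.

129/16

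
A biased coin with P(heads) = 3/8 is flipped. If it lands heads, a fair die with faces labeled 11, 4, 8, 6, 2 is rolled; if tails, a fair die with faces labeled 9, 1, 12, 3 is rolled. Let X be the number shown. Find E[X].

E[X | heads] = (11+4+8+6+2)/5 = 31/5.
E[X | tails] = (9+1+12+3)/4 = 25/4.
By the law of total expectation,
E[X] = (3/8)·(31/5) + (5/8)·(25/4) = 997/160.

997/160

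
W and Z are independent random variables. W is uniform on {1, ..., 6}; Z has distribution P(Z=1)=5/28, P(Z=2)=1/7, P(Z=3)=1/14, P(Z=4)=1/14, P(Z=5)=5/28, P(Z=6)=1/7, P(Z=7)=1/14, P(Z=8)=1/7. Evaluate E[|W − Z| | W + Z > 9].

121/52

P(W + Z > 9) = 13/42.
Summing |W−Z|·P(x,y) over outcomes with W + Z > 9 gives 121/168.
E[|W − Z| | W + Z > 9] = (121/168) / (13/42) = 121/52.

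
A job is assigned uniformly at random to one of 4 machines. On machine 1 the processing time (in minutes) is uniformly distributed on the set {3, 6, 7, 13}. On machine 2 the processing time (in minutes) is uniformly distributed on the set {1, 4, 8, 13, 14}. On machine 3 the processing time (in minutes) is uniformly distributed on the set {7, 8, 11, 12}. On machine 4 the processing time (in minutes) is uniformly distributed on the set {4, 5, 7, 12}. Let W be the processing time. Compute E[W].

E[W | machine 1] = (3+6+7+13)/4 = 29/4.
E[W | machine 2] = (1+4+8+13+14)/5 = 8.
E[W | machine 3] = (7+8+11+12)/4 = 19/2.
E[W | machine 4] = (4+5+7+12)/4 = 7.
E[W] = (1/4)·(29/4) + (1/4)·(8) + (1/4)·(19/2) + (1/4)·(7) = 127/16.

127/16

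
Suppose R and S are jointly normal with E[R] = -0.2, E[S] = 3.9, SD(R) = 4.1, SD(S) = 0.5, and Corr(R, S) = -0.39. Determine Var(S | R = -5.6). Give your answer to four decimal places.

Var(S | R=x) = (1 − ρ²)·σ_S².
Var(S | R=-5.6) = (0.5)²·(1 − (-0.39)²) = 0.25·0.8479 = 0.2120.

0.2120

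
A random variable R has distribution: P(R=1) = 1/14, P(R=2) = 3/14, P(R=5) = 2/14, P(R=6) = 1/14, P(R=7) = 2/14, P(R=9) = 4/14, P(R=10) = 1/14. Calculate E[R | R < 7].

23/7

P(R < 7) = 1/2.
Σ over the event: 1·1/14 + 2·3/14 + 5·1/7 + 6·1/14 = 23/14.
E[R | R < 7] = (23/14) / (1/2) = 23/7.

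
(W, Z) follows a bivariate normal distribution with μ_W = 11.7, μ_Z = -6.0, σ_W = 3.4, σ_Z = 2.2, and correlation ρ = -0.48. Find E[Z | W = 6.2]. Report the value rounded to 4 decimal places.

For a bivariate normal, E[Z | W=x] = μ_Z + ρ·(σ_Z/σ_W)·(x − μ_W).
E[Z | W=6.2] = -6.0 + (-0.48)·(2.2/3.4)·(6.2 − (11.7)) = -6.0 + (-0.31059)·(-5.5) = -4.2918.

-4.2918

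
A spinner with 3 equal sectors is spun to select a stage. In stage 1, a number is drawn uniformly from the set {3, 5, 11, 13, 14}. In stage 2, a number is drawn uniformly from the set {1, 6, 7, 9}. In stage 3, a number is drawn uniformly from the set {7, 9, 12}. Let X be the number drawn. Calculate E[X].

E[X | stage 1] = (3+5+11+13+14)/5 = 46/5.
E[X | stage 2] = (1+6+7+9)/4 = 23/4.
E[X | stage 3] = (7+9+12)/3 = 28/3.
E[X] = (1/3)·(46/5) + (1/3)·(23/4) + (1/3)·(28/3) = 1457/180.

1457/180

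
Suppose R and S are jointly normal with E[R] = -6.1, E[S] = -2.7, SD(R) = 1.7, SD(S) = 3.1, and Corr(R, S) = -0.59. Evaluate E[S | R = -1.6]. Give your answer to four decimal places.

-7.5415

The regression of S on R has slope ρ·σ_S/σ_R and passes through (μ_R, μ_S).
E[S | R=-1.6] = -2.7 + (-0.59)·(3.1/1.7)·(-1.6 − (-6.1)) = -2.7 + (-1.07588)·(4.5) = -7.5415.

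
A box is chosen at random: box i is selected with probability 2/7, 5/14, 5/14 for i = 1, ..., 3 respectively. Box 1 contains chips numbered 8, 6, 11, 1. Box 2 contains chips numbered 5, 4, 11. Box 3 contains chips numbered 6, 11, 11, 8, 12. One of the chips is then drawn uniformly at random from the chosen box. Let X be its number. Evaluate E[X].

23/3

E[X | box 1] = (8+6+11+1)/4 = 13/2.
E[X | box 2] = (5+4+11)/3 = 20/3.
E[X | box 3] = (6+11+11+8+12)/5 = 48/5.
E[X] = (2/7)·(13/2) + (5/14)·(20/3) + (5/14)·(48/5) = 23/3.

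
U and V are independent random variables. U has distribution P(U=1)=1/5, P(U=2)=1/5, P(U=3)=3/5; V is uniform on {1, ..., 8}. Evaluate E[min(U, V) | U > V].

10/7

P(U > V) = 7/40.
Summing min(U,V)·P(x,y) over outcomes with U > V gives 1/4.
E[min(U, V) | U > V] = (1/4) / (7/40) = 10/7.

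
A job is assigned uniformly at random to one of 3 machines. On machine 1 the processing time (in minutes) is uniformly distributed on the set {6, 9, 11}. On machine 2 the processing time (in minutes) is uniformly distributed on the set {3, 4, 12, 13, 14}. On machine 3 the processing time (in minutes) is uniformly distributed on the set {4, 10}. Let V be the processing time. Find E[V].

373/45

E[V | machine 1] = (6+9+11)/3 = 26/3.
E[V | machine 2] = (3+4+12+13+14)/5 = 46/5.
E[V | machine 3] = (4+10)/2 = 7.
E[V] = (1/3)·(26/3) + (1/3)·(46/5) + (1/3)·(7) = 373/45.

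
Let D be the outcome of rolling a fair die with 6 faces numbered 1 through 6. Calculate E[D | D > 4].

11/2

Given D > 4, D is equally likely to be any of {5, 6}.
E[D | D > 4] = (5 + 6) / 2 = 11/2.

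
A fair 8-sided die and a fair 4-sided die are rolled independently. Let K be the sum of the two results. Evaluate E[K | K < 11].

P(K < 11) = 29/32.
E[K | K < 11] = (95/16) / (29/32) = 190/29.

190/29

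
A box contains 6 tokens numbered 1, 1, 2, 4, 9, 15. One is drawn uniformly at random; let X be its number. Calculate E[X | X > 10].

P(X > 10) = 1/6.
Σ over the event: 15·1/6 = 5/2.
E[X | X > 10] = (5/2) / (1/6) = 15.

15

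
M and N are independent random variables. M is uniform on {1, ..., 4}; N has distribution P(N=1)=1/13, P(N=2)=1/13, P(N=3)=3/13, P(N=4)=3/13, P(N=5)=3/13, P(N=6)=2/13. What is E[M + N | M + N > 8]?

65/7

P(M + N > 8) = 7/52.
Summing (M+N)·P(x,y) over outcomes with M + N > 8 gives 5/4.
E[M + N | M + N > 8] = (5/4) / (7/52) = 65/7.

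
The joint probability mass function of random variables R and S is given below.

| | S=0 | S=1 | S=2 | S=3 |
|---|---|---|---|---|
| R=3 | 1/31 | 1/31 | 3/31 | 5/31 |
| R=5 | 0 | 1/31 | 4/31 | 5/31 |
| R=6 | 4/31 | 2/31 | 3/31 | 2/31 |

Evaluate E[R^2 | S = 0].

153/5

P(S = 0) = 5/31.
Σ R^2·P over the event = 9·(1/31) + 36·(4/31) = 153/31.
E[R^2 | S = 0] = (153/31) / (5/31) = 153/5.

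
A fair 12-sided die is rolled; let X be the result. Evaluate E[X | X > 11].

Given X > 11, X is equally likely to be any of {12}.
E[X | X > 11] = (12) / 1 = 12.

12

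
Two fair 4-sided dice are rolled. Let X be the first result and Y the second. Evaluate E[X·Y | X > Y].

Outcomes with X > Y: (2,1), (3,1), (3,2), (4,1), (4,2), (4,3), each with probability 1/16.
E[X·Y | X > Y] = (2 + 3 + 6 + 4 + 8 + 12) / 6 = 35/6.

35/6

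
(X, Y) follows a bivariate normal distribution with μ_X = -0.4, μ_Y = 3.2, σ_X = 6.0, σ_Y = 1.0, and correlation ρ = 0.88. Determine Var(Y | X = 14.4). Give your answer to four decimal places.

0.2256

Var(Y | X=x) = (1 − ρ²)·σ_Y².
Var(Y | X=14.4) = (1.0)²·(1 − (0.88)²) = 1·0.2256 = 0.2256.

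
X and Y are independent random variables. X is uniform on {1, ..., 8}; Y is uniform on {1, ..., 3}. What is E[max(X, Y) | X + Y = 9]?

7

P(X + Y = 9) = 1/8.
Summing max(X,Y)·P(x,y) over outcomes with X + Y = 9 gives 7/8.
E[max(X, Y) | X + Y = 9] = (7/8) / (1/8) = 7.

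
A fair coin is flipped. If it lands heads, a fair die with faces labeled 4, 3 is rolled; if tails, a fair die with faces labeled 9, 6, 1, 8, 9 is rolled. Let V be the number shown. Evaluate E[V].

E[V | heads] = (4+3)/2 = 7/2.
E[V | tails] = (9+6+1+8+9)/5 = 33/5.
E[V] = (1/2)·(7/2) + (1/2)·(33/5) = 101/20.

101/20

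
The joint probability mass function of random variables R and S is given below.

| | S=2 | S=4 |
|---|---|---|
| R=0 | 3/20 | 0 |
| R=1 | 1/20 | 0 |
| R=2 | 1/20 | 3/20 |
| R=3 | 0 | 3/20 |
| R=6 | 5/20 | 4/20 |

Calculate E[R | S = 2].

P(S = 2) = 1/2.
Σ R·P over the event = 0·(3/20) + 1·(1/20) + 2·(1/20) + 6·(5/20) = 33/20.
E[R | S = 2] = (33/20) / (1/2) = 33/10.

33/10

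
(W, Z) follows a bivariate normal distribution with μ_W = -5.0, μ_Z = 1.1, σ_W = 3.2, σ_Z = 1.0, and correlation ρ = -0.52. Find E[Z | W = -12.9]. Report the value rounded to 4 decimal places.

The regression of Z on W has slope ρ·σ_Z/σ_W and passes through (μ_W, μ_Z).
E[Z | W=-12.9] = 1.1 + (-0.52)·(1.0/3.2)·(-12.9 − (-5.0)) = 1.1 + (-0.1625)·(-7.9) = 2.3838.

2.3838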